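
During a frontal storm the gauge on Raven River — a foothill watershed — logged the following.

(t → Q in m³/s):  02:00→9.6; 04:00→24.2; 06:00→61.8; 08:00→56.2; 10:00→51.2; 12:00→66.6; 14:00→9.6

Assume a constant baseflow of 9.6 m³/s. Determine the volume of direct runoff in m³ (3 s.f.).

V ≈ 1.53 × 10^6 m³

Direct-runoff ordinates (Q − Q_b): 0.0, 14.6, 52.2, 46.6, 41.6, 57.0, 0.0 m³/s.
ΣQ_DR = 212.0 m³/s.
With Δt = 2 h = 7200 s, V = ΣQ_DR · Δt = 212.0 × 7200 = 1.53 × 10^6 m³.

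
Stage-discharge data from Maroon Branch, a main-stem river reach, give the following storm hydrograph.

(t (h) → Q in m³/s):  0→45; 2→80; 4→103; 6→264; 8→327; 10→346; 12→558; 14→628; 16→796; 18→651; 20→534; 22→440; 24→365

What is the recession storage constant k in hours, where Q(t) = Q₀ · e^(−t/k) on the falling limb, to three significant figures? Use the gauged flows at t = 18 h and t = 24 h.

k ≈ 10.4 h

On the falling limb, Q drops from 651 to 365 m³/s between t = 18 h and t = 24 h (Δt = 6 h).
k = −Δt / ln(Q₂/Q₁) = −6 / ln(365/651) = 10.4 h.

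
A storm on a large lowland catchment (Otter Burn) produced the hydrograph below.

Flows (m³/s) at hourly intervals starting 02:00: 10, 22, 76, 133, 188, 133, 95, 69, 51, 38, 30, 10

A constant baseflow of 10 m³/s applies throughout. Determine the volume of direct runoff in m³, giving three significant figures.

V ≈ 2.65 × 10^6 m³

Direct-runoff ordinates (Q − Q_b): 0.0, 12.0, 66.0, 123.0, 178.0, 123.0, 85.0, 59.0, 41.0, 28.0, 20.0, 0.0 m³/s.
ΣQ_DR = 735.0 m³/s.
With Δt = 1 h = 3600 s, V = ΣQ_DR · Δt = 735.0 × 3600 = 2.65 × 10^6 m³.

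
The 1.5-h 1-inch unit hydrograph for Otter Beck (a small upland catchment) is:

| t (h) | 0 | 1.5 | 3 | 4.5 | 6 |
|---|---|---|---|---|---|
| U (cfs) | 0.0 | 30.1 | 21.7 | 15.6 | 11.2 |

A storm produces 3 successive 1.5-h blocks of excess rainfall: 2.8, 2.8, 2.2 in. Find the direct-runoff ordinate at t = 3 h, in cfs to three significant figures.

Q ≈ 145 cfs

By discrete convolution, Q_j = Σ (P_i / 1 in) · U_{j−i}.
At t = 3 h (j=2): Q = (2.8/1)·21.7 + (2.8/1)·30.1 + (2.2/1)·0.0 = 145 cfs.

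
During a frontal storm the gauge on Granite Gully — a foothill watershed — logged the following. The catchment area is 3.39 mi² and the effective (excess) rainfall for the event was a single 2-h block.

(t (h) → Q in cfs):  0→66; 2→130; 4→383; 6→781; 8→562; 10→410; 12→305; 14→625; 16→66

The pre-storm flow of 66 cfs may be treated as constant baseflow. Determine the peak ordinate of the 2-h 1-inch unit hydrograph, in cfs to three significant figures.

Direct runoff: 0.0, 64.0, 317.0, 715.0, 496.0, 344.0, 239.0, 559.0, 0.0 cfs; ΣQ_DR = 2734 cfs, peak = 715.0 cfs.
Runoff depth d = ΣQ_DR·Δt / A = 2734 × 7200 / (3.39 mi²) = 2.499 in.
The 1-inch UH is the DRH scaled by (1 in)/d, so U_p = 715.0 × 1/2.499 = 286 cfs.

U_p ≈ 286 cfs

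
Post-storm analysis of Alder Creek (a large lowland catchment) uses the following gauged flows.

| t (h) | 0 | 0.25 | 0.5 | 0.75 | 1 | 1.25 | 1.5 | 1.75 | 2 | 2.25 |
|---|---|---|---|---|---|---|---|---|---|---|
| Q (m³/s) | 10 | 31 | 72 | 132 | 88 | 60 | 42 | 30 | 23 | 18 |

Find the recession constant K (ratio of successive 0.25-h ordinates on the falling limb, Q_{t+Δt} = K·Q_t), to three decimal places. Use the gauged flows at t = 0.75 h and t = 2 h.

Using the recession-limb readings at t = 0.75 h and t = 2 h: Q falls from 132 to 23 m³/s over 5 intervals.
K = (Q₂/Q₁)^(1/5) = (23/132)^(1/5) = 0.705.

K ≈ 0.705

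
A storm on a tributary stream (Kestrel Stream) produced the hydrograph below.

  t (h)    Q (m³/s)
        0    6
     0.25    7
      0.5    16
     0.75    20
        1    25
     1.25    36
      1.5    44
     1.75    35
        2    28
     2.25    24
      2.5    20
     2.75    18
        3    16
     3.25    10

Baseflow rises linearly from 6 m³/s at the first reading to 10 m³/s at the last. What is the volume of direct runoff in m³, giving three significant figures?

Direct-runoff ordinates (Q − Q_b): 0.00, 0.69, 9.38, 13.08, 17.77, 28.46, 36.15, 26.85, 19.54, 15.23, 10.92, 8.62, 6.31, 0.00 m³/s.
ΣQ_DR = 193.0 m³/s.
With Δt = 0.25 h = 900 s, V = ΣQ_DR · Δt = 193.0 × 900 = 1.74 × 10^5 m³.

V ≈ 1.74 × 10^5 m³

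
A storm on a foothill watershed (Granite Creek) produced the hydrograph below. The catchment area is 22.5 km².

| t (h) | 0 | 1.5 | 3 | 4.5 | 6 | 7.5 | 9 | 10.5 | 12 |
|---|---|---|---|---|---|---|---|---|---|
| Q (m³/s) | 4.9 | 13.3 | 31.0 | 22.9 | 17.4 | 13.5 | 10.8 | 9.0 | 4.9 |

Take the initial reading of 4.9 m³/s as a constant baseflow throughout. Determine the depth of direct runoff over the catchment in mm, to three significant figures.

d ≈ 20.1 mm

Direct runoff: 0.0, 8.4, 26.1, 18.0, 12.5, 8.6, 5.9, 4.1, 0.0 m³/s; ΣQ_DR = 83.60 m³/s.
V = ΣQ_DR · Δt = 83.60 × 5400 s = 4.514 × 10^5 m³.
Over A = 22.5 km², depth = V / A = 20.1 mm.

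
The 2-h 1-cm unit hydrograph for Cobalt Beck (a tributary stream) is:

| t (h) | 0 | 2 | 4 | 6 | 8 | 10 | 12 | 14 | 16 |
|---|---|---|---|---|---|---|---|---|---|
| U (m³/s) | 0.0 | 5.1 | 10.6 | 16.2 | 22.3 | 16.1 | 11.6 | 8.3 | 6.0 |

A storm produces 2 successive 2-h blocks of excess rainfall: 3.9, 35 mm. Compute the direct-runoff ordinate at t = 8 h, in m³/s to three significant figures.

Q ≈ 65.4 m³/s

By discrete convolution, Q_j = Σ (P_i / 10 mm) · U_{j−i}.
At t = 8 h (j=4): Q = (3.9/10)·22.3 + (35/10)·16.2 = 65.4 m³/s.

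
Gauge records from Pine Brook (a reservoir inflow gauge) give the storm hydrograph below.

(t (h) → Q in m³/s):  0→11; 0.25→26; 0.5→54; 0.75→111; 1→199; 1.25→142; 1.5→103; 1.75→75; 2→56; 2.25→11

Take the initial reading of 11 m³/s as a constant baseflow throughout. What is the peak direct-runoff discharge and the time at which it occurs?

Subtracting baseflow gives direct-runoff ordinates: 0.0, 15.0, 43.0, 100.0, 188.0, 131.0, 92.0, 64.0, 45.0, 0.0 m³/s.
The maximum is 188.0 m³/s, occurring at the reading for t = 1 h.

Q_p = 188.0 m³/s at t = 1 h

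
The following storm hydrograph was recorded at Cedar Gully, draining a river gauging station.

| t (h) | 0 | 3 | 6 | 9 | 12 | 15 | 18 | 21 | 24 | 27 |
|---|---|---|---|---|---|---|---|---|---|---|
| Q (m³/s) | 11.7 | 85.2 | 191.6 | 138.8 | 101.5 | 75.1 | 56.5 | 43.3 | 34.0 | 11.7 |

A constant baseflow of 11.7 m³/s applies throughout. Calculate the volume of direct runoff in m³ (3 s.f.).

Direct-runoff ordinates (Q − Q_b): 0.0, 73.5, 179.9, 127.1, 89.8, 63.4, 44.8, 31.6, 22.3, 0.0 m³/s.
ΣQ_DR = 632.4 m³/s.
With Δt = 3 h = 10800 s, V = ΣQ_DR · Δt = 632.4 × 10800 = 6.83 × 10^6 m³.

V ≈ 6.83 × 10^6 m³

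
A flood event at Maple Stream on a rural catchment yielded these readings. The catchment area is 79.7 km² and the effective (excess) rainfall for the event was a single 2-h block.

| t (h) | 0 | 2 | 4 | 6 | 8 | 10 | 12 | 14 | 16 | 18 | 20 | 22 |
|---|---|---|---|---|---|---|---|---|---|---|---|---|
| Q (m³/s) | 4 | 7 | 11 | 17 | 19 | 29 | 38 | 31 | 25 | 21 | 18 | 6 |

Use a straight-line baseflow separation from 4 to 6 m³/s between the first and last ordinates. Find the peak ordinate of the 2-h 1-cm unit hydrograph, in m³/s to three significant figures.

U_p ≈ 21.9 m³/s

Direct runoff: 0.00, 2.82, 6.64, 12.45, 14.27, 24.09, 32.91, 25.73, 19.55, 15.36, 12.18, 0.00 m³/s; ΣQ_DR = 166.0 m³/s, peak = 32.91 m³/s.
Runoff depth d = ΣQ_DR·Δt / A = 166.0 × 7200 / (79.7 km²) = 15.00 mm.
The 1-cm UH is the DRH scaled by (10 mm)/d, so U_p = 32.91 × 10/15.00 = 21.9 m³/s.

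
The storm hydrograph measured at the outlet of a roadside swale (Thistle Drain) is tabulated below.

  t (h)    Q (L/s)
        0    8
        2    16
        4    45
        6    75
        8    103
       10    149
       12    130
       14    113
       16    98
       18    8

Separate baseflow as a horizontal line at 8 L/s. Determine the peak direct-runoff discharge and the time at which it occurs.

Subtracting baseflow gives direct-runoff ordinates: 0.0, 8.0, 37.0, 67.0, 95.0, 141.0, 122.0, 105.0, 90.0, 0.0 L/s.
The maximum is 141.0 L/s, occurring at the reading for t = 10 h.

Q_p = 141.0 L/s at t = 10 h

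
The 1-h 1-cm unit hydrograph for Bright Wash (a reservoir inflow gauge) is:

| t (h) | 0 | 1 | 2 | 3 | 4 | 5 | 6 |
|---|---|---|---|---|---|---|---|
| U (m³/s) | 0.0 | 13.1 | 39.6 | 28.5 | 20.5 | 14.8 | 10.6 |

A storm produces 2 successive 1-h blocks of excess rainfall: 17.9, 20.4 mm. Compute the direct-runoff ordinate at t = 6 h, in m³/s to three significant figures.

By discrete convolution, Q_j = Σ (P_i / 10 mm) · U_{j−i}.
At t = 6 h (j=6): Q = (17.9/10)·10.6 + (20.4/10)·14.8 = 49.2 m³/s.

Q ≈ 49.2 m³/s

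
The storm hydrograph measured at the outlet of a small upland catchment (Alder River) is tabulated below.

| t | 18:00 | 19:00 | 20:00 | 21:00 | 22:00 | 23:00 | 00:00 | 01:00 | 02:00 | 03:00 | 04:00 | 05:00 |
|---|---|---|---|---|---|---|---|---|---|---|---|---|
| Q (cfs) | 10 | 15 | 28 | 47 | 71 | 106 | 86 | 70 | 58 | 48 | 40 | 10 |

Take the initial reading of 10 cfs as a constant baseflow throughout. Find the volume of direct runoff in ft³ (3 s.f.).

V ≈ 1.69 × 10^6 ft³

Direct-runoff ordinates (Q − Q_b): 0.0, 5.0, 18.0, 37.0, 61.0, 96.0, 76.0, 60.0, 48.0, 38.0, 30.0, 0.0 cfs.
ΣQ_DR = 469.0 cfs.
With Δt = 1 h = 3600 s, V = ΣQ_DR · Δt = 469.0 × 3600 = 1.69 × 10^6 ft³.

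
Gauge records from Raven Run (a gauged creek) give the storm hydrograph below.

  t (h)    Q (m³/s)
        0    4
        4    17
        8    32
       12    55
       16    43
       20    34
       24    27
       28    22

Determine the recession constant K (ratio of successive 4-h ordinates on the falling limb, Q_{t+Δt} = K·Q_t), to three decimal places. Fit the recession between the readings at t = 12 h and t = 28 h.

Using the recession-limb readings at t = 12 h and t = 28 h: Q falls from 55 to 22 m³/s over 4 intervals.
K = (Q₂/Q₁)^(1/4) = (22/55)^(1/4) = 0.795.

K ≈ 0.795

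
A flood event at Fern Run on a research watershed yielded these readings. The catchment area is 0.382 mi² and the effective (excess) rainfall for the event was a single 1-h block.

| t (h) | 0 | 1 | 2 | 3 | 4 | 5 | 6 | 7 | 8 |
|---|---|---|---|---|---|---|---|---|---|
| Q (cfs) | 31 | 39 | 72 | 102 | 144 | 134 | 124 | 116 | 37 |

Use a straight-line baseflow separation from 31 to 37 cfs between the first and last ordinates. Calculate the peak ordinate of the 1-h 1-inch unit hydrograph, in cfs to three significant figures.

U_p ≈ 55.0 cfs

Direct runoff: 0.00, 7.25, 39.50, 68.75, 110.00, 99.25, 88.50, 79.75, 0.00 cfs; ΣQ_DR = 493.0 cfs, peak = 110.00 cfs.
Runoff depth d = ΣQ_DR·Δt / A = 493.0 × 3600 / (0.382 mi²) = 2.000 in.
The 1-inch UH is the DRH scaled by (1 in)/d, so U_p = 110.00 × 1/2.000 = 55.0 cfs.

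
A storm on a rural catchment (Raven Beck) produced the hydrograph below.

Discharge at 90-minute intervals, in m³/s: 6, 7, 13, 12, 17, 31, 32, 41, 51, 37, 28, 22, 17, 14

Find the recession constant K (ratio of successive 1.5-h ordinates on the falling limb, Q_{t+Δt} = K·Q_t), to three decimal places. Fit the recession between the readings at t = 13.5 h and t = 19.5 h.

Using the recession-limb readings at t = 13.5 h and t = 19.5 h: Q falls from 37 to 14 m³/s over 4 intervals.
K = (Q₂/Q₁)^(1/4) = (14/37)^(1/4) = 0.784.

K ≈ 0.784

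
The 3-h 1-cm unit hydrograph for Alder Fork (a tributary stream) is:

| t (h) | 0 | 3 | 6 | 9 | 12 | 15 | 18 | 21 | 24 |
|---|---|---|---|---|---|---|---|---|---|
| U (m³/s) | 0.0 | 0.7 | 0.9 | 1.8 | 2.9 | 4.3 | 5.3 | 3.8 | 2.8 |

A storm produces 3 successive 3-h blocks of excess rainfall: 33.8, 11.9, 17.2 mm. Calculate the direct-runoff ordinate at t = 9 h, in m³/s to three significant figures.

By discrete convolution, Q_j = Σ (P_i / 10 mm) · U_{j−i}.
At t = 9 h (j=3): Q = (33.8/10)·1.8 + (11.9/10)·0.9 + (17.2/10)·0.7 = 8.36 m³/s.

Q ≈ 8.36 m³/s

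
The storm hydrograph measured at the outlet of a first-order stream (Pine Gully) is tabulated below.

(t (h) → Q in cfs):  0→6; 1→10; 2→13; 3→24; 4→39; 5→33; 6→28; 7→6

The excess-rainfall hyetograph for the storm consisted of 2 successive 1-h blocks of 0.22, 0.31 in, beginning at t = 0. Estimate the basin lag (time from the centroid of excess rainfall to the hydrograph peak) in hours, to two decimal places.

Centroid of excess rainfall: t_c = Σ P_i·t̄_i / ΣP_i = 1.0849 h (block centres at 0.5, 1.5 h).
Hydrograph peak occurs at t = 4 h, so basin lag t_L = 4 − 1.0849 = 2.92 h.

t_L ≈ 2.92 h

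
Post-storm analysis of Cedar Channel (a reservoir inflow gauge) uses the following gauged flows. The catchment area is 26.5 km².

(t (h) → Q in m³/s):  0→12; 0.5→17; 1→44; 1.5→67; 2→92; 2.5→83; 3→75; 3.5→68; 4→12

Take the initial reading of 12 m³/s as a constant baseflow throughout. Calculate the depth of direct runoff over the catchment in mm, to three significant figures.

d ≈ 24.6 mm

Direct runoff: 0.0, 5.0, 32.0, 55.0, 80.0, 71.0, 63.0, 56.0, 0.0 m³/s; ΣQ_DR = 362.0 m³/s.
V = ΣQ_DR · Δt = 362.0 × 1800 s = 6.516 × 10^5 m³.
Over A = 26.5 km², depth = V / A = 24.6 mm.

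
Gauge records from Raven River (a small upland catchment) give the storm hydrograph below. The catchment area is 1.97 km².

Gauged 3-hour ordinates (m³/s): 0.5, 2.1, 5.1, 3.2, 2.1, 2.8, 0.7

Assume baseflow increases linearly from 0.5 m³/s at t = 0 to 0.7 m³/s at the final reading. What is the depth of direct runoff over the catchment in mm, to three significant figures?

Direct runoff: 0.00, 1.57, 4.53, 2.60, 1.47, 2.13, 0.00 m³/s; ΣQ_DR = 12.30 m³/s.
V = ΣQ_DR · Δt = 12.30 × 10800 s = 1.328 × 10^5 m³.
Over A = 1.97 km², depth = V / A = 67.4 mm.

d ≈ 67.4 mm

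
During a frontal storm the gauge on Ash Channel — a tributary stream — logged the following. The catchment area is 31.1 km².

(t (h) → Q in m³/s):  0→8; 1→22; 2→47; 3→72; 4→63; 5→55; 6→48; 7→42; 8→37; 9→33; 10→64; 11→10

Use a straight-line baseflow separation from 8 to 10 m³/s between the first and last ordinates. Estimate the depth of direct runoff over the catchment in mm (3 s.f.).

d ≈ 45.5 mm

Direct runoff: 0.00, 13.82, 38.64, 63.45, 54.27, 46.09, 38.91, 32.73, 27.55, 23.36, 54.18, 0.00 m³/s; ΣQ_DR = 393.0 m³/s.
V = ΣQ_DR · Δt = 393.0 × 3600 s = 1.415 × 10^6 m³.
Over A = 31.1 km², depth = V / A = 45.5 mm.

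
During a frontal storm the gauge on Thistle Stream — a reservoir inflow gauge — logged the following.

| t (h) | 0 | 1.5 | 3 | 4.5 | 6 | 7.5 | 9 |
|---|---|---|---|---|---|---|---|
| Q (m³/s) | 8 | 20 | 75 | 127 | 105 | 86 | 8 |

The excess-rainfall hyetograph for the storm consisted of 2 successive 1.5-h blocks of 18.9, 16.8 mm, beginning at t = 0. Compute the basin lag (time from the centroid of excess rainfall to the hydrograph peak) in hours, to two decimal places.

t_L ≈ 3.04 h

Centroid of excess rainfall: t_c = Σ P_i·t̄_i / ΣP_i = 1.4559 h (block centres at 0.75, 2.25 h).
Hydrograph peak occurs at t = 4.5 h, so basin lag t_L = 4.5 − 1.4559 = 3.04 h.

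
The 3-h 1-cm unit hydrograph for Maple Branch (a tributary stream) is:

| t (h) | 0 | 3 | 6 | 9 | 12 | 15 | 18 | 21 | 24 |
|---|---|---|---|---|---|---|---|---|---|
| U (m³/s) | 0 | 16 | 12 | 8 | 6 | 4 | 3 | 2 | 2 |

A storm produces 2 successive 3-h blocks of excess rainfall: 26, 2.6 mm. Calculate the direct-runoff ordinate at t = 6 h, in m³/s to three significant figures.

By discrete convolution, Q_j = Σ (P_i / 10 mm) · U_{j−i}.
At t = 6 h (j=2): Q = (26/10)·12 + (2.6/10)·16 = 35.4 m³/s.

Q ≈ 35.4 m³/s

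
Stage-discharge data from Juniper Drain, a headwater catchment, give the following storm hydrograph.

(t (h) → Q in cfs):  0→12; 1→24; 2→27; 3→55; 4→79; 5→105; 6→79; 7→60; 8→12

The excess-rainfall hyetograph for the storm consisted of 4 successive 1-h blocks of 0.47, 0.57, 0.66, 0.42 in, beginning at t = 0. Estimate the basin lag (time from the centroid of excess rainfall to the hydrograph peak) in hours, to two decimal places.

t_L ≈ 3.01 h

Centroid of excess rainfall: t_c = Σ P_i·t̄_i / ΣP_i = 1.9858 h (block centres at 0.5, 1.5, 2.5, 3.5 h).
Hydrograph peak occurs at t = 5 h, so basin lag t_L = 5 − 1.9858 = 3.01 h.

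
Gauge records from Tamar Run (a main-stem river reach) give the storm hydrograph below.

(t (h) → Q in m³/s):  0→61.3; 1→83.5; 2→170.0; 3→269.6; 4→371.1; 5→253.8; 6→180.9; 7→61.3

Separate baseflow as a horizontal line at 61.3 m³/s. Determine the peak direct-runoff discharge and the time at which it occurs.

Q_p = 309.8 m³/s at t = 4 h

Subtracting baseflow gives direct-runoff ordinates: 0.0, 22.2, 108.7, 208.3, 309.8, 192.5, 119.6, 0.0 m³/s.
The maximum is 309.8 m³/s, occurring at the reading for t = 4 h.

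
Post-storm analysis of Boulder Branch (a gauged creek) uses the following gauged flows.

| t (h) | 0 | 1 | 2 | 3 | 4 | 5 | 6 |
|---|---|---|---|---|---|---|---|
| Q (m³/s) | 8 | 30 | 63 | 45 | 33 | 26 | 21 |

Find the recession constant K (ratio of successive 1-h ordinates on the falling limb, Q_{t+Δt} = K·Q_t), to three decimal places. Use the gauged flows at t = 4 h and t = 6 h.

K ≈ 0.798

Using the recession-limb readings at t = 4 h and t = 6 h: Q falls from 33 to 21 m³/s over 2 intervals.
K = (Q₂/Q₁)^(1/2) = (21/33)^(1/2) = 0.798.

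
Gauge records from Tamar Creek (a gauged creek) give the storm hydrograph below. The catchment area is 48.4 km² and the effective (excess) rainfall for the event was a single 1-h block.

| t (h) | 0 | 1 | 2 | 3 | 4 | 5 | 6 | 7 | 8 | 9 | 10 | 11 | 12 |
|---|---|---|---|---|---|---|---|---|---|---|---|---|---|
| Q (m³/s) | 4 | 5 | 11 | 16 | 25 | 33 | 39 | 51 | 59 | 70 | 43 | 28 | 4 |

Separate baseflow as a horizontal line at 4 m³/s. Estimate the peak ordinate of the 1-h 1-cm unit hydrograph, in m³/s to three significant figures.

U_p ≈ 26.4 m³/s

Direct runoff: 0.0, 1.0, 7.0, 12.0, 21.0, 29.0, 35.0, 47.0, 55.0, 66.0, 39.0, 24.0, 0.0 m³/s; ΣQ_DR = 336.0 m³/s, peak = 66.0 m³/s.
Runoff depth d = ΣQ_DR·Δt / A = 336.0 × 3600 / (48.4 km²) = 24.99 mm.
The 1-cm UH is the DRH scaled by (10 mm)/d, so U_p = 66.0 × 10/24.99 = 26.4 m³/s.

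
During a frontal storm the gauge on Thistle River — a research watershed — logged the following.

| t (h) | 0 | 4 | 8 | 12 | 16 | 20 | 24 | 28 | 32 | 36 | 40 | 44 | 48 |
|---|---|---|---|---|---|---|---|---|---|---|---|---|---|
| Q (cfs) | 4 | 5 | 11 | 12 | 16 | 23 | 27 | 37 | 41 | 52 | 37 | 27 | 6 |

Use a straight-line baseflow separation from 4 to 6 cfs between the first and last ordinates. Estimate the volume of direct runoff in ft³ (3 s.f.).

Direct-runoff ordinates (Q − Q_b): 0.00, 0.83, 6.67, 7.50, 11.33, 18.17, 22.00, 31.83, 35.67, 46.50, 31.33, 21.17, 0.00 cfs.
ΣQ_DR = 233.0 cfs.
With Δt = 4 h = 14400 s, V = ΣQ_DR · Δt = 233.0 × 14400 = 3.36 × 10^6 ft³.

V ≈ 3.36 × 10^6 ft³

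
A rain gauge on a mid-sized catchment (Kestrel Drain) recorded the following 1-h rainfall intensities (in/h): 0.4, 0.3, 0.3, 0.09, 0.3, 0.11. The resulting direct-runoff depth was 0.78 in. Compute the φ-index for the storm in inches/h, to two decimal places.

Only the 4 blocks with intensity above φ contribute runoff: 0.4, 0.3, 0.3, 0.3 in/h.
Σ(I−φ)·Δt = d  ⇒  (0.4+0.3+0.3+0.3 − 4φ)·1 = 0.78
φ = (1.300 − 0.78/1) / 4 = 0.13 in/h.

φ ≈ 0.13 in/h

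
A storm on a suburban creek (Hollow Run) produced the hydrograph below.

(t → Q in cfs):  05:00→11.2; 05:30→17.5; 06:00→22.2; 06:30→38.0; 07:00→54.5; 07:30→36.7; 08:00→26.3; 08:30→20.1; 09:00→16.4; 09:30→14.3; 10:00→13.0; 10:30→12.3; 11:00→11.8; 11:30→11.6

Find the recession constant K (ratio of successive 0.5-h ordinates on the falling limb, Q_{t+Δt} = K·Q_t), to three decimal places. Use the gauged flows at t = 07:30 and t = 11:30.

Using the recession-limb readings at t = 07:30 and t = 11:30: Q falls from 36.7 to 11.6 cfs over 8 intervals.
K = (Q₂/Q₁)^(1/8) = (11.6/36.7)^(1/8) = 0.866.

K ≈ 0.866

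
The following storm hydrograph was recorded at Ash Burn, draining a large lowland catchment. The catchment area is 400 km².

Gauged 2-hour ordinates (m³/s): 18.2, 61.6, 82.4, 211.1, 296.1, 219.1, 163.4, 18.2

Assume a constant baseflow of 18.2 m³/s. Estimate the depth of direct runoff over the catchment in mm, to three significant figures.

d ≈ 16.6 mm

Direct runoff: 0.0, 43.4, 64.2, 192.9, 277.9, 200.9, 145.2, 0.0 m³/s; ΣQ_DR = 924.5 m³/s.
V = ΣQ_DR · Δt = 924.5 × 7200 s = 6.656 × 10^6 m³.
Over A = 400 km², depth = V / A = 16.6 mm.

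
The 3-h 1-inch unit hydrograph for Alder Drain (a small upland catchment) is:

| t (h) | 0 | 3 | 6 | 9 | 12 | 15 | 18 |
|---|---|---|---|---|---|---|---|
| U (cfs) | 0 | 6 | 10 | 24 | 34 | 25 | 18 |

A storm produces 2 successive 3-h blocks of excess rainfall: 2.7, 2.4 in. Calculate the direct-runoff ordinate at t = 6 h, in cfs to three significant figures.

By discrete convolution, Q_j = Σ (P_i / 1 in) · U_{j−i}.
At t = 6 h (j=2): Q = (2.7/1)·10 + (2.4/1)·6 = 41.4 cfs.

Q ≈ 41.4 cfs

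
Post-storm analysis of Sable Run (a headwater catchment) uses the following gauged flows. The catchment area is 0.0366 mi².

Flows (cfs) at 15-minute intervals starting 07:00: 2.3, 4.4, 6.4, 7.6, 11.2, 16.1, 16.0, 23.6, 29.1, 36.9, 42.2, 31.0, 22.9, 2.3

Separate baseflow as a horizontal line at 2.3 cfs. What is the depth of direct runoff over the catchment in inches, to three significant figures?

Direct runoff: 0.0, 2.1, 4.1, 5.3, 8.9, 13.8, 13.7, 21.3, 26.8, 34.6, 39.9, 28.7, 20.6, 0.0 cfs; ΣQ_DR = 219.8 cfs.
V = ΣQ_DR · Δt = 219.8 × 900 s = 1.978 × 10^5 ft³.
Over A = 0.0366 mi², depth = V / A = 2.33 in.

d ≈ 2.33 in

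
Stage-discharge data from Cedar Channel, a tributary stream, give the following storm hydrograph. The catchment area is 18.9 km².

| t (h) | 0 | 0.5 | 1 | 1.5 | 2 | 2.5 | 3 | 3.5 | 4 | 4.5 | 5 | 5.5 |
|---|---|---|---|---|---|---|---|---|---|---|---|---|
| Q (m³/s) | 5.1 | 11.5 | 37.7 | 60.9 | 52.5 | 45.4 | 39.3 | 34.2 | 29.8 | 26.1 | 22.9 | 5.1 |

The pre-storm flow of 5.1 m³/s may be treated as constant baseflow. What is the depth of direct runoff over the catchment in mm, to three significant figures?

Direct runoff: 0.0, 6.4, 32.6, 55.8, 47.4, 40.3, 34.2, 29.1, 24.7, 21.0, 17.8, 0.0 m³/s; ΣQ_DR = 309.3 m³/s.
V = ΣQ_DR · Δt = 309.3 × 1800 s = 5.567 × 10^5 m³.
Over A = 18.9 km², depth = V / A = 29.5 mm.

d ≈ 29.5 mm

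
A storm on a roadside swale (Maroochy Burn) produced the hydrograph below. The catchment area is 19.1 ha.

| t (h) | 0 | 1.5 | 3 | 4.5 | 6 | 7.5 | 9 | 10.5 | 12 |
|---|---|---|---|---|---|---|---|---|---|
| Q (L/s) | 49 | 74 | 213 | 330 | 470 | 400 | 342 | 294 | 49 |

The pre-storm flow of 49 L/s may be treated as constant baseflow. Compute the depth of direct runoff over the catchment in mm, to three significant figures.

Direct runoff: 0.0, 25.0, 164.0, 281.0, 421.0, 351.0, 293.0, 245.0, 0.0 L/s; ΣQ_DR = 1780 L/s.
V = ΣQ_DR · Δt = 1780 × 5400 s = 9.612 × 10^6 L.
Over A = 19.1 ha, depth = V / A = 50.3 mm.

d ≈ 50.3 mm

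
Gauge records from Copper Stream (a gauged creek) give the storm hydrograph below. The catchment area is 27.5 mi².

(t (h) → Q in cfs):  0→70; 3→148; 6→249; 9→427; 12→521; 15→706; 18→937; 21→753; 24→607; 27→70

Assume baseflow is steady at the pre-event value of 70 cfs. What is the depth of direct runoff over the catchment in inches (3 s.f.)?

Direct runoff: 0.0, 78.0, 179.0, 357.0, 451.0, 636.0, 867.0, 683.0, 537.0, 0.0 cfs; ΣQ_DR = 3788 cfs.
V = ΣQ_DR · Δt = 3788 × 10800 s = 4.091 × 10^7 ft³.
Over A = 27.5 mi², depth = V / A = 0.640 in.

d ≈ 0.640 in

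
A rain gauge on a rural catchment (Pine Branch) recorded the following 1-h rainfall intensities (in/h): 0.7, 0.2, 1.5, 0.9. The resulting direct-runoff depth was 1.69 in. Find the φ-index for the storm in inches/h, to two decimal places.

φ ≈ 0.47 in/h

Only the 3 blocks with intensity above φ contribute runoff: 0.7, 1.5, 0.9 in/h.
Σ(I−φ)·Δt = d  ⇒  (0.7+1.5+0.9 − 3φ)·1 = 1.69
φ = (3.100 − 1.69/1) / 3 = 0.47 in/h.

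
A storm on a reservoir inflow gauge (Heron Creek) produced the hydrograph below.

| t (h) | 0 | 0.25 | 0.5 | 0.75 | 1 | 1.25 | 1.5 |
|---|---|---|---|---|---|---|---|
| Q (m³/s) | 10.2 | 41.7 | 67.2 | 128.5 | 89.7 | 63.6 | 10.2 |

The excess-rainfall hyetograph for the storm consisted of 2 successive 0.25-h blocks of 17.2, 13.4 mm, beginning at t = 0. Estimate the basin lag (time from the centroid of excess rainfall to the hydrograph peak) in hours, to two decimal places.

Centroid of excess rainfall: t_c = Σ P_i·t̄_i / ΣP_i = 0.2345 h (block centres at 0.125, 0.375 h).
Hydrograph peak occurs at t = 0.75 h, so basin lag t_L = 0.75 − 0.2345 = 0.52 h.

t_L ≈ 0.52 h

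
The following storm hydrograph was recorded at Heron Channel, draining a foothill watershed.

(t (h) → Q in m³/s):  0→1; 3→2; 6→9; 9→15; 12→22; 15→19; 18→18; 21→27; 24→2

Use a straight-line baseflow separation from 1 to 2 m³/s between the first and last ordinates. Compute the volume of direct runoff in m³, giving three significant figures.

Direct-runoff ordinates (Q − Q_b): 0.00, 0.88, 7.75, 13.62, 20.50, 17.38, 16.25, 25.12, 0.00 m³/s.
ΣQ_DR = 101.5 m³/s.
With Δt = 3 h = 10800 s, V = ΣQ_DR · Δt = 101.5 × 10800 = 1.10 × 10^6 m³.

V ≈ 1.10 × 10^6 m³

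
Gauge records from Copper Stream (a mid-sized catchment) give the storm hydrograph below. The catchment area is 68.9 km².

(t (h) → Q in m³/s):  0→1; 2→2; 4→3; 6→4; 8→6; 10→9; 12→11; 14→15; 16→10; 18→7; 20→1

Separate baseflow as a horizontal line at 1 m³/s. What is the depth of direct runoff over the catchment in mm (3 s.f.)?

Direct runoff: 0.0, 1.0, 2.0, 3.0, 5.0, 8.0, 10.0, 14.0, 9.0, 6.0, 0.0 m³/s; ΣQ_DR = 58.00 m³/s.
V = ΣQ_DR · Δt = 58.00 × 7200 s = 4.176 × 10^5 m³.
Over A = 68.9 km², depth = V / A = 6.06 mm.

d ≈ 6.06 mm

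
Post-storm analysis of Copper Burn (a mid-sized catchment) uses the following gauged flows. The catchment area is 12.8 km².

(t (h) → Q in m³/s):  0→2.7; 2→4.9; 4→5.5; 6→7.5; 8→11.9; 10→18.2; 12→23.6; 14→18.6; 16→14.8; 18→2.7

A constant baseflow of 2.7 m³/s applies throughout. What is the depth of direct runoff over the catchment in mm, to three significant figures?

d ≈ 46.9 mm

Direct runoff: 0.0, 2.2, 2.8, 4.8, 9.2, 15.5, 20.9, 15.9, 12.1, 0.0 m³/s; ΣQ_DR = 83.40 m³/s.
V = ΣQ_DR · Δt = 83.40 × 7200 s = 6.005 × 10^5 m³.
Over A = 12.8 km², depth = V / A = 46.9 mm.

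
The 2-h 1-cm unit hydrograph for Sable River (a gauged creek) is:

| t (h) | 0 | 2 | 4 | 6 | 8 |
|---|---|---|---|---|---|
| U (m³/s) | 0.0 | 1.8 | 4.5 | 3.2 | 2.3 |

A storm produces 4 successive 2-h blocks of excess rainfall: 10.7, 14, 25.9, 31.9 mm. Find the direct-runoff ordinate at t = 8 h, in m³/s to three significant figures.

Q ≈ 24.3 m³/s

By discrete convolution, Q_j = Σ (P_i / 10 mm) · U_{j−i}.
At t = 8 h (j=4): Q = (10.7/10)·2.3 + (14/10)·3.2 + (25.9/10)·4.5 + (31.9/10)·1.8 = 24.3 m³/s.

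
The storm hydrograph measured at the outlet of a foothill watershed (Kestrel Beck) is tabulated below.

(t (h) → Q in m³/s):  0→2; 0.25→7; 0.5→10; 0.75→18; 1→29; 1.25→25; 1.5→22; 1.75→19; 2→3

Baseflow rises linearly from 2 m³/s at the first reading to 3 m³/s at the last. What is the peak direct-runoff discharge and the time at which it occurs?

Subtracting baseflow gives direct-runoff ordinates: 0.00, 4.88, 7.75, 15.62, 26.50, 22.38, 19.25, 16.12, 0.00 m³/s.
The maximum is 26.50 m³/s, occurring at the reading for t = 1 h.

Q_p = 26.50 m³/s at t = 1 h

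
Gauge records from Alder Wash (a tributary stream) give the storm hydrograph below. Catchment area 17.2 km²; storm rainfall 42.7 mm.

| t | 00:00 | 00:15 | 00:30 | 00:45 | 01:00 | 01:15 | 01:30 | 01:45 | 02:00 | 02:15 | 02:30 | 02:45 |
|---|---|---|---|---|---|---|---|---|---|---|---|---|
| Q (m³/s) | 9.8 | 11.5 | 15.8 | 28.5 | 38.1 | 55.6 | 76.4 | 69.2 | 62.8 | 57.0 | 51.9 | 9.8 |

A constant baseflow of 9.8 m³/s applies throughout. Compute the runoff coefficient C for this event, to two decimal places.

ΣQ_DR = 368.8 m³/s; V = ΣQ_DR·Δt = 3.319 × 10^5 m³.
Runoff depth d = V / A = 19.30 mm.
C = d / P = 19.30 / 42.7 = 0.45.

C ≈ 0.45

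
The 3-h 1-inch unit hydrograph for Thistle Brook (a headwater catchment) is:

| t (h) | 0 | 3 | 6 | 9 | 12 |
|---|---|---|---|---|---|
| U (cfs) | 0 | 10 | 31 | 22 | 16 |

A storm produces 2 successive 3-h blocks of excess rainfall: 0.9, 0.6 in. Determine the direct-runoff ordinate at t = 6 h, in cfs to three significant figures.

By discrete convolution, Q_j = Σ (P_i / 1 in) · U_{j−i}.
At t = 6 h (j=2): Q = (0.9/1)·31 + (0.6/1)·10 = 33.9 cfs.

Q ≈ 33.9 cfs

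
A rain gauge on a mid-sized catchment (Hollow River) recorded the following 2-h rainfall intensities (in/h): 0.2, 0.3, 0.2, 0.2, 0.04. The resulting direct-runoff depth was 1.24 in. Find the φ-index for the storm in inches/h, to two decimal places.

φ ≈ 0.07 in/h

Only the 4 blocks with intensity above φ contribute runoff: 0.2, 0.3, 0.2, 0.2 in/h.
Σ(I−φ)·Δt = d  ⇒  (0.2+0.3+0.2+0.2 − 4φ)·2 = 1.24
φ = (0.9000 − 1.24/2) / 4 = 0.07 in/h.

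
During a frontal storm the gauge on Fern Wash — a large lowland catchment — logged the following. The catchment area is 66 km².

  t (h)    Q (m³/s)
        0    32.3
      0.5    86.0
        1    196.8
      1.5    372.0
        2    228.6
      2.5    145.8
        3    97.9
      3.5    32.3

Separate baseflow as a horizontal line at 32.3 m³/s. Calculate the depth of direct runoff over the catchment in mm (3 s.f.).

d ≈ 25.5 mm

Direct runoff: 0.0, 53.7, 164.5, 339.7, 196.3, 113.5, 65.6, 0.0 m³/s; ΣQ_DR = 933.3 m³/s.
V = ΣQ_DR · Δt = 933.3 × 1800 s = 1.680 × 10^6 m³.
Over A = 66 km², depth = V / A = 25.5 mm.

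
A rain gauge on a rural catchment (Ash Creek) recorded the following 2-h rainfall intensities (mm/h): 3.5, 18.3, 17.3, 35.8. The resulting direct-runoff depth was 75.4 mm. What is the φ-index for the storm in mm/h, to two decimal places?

φ ≈ 11.23 mm/h

Only the 3 blocks with intensity above φ contribute runoff: 18.3, 17.3, 35.8 mm/h.
Σ(I−φ)·Δt = d  ⇒  (18.3+17.3+35.8 − 3φ)·2 = 75.4
φ = (71.40 − 75.4/2) / 3 = 11.23 mm/h.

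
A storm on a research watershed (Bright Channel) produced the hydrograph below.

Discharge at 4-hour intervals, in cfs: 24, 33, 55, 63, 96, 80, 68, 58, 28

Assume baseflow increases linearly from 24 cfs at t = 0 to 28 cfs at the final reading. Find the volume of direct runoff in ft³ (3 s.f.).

V ≈ 3.90 × 10^6 ft³

Direct-runoff ordinates (Q − Q_b): 0.00, 8.50, 30.00, 37.50, 70.00, 53.50, 41.00, 30.50, 0.00 cfs.
ΣQ_DR = 271.0 cfs.
With Δt = 4 h = 14400 s, V = ΣQ_DR · Δt = 271.0 × 14400 = 3.90 × 10^6 ft³.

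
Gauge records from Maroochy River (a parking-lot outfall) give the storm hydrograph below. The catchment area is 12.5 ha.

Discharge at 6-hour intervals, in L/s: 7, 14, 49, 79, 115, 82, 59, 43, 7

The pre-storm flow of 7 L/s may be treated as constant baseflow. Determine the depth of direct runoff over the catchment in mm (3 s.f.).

d ≈ 67.7 mm

Direct runoff: 0.0, 7.0, 42.0, 72.0, 108.0, 75.0, 52.0, 36.0, 0.0 L/s; ΣQ_DR = 392.0 L/s.
V = ΣQ_DR · Δt = 392.0 × 21600 s = 8.467 × 10^6 L.
Over A = 12.5 ha, depth = V / A = 67.7 mm.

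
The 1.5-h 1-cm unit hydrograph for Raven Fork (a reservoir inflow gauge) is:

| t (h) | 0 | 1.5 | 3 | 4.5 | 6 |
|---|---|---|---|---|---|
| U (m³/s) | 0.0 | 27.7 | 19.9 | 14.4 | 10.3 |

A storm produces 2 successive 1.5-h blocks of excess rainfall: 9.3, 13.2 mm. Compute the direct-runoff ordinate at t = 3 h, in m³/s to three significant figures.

By discrete convolution, Q_j = Σ (P_i / 10 mm) · U_{j−i}.
At t = 3 h (j=2): Q = (9.3/10)·19.9 + (13.2/10)·27.7 = 55.1 m³/s.

Q ≈ 55.1 m³/s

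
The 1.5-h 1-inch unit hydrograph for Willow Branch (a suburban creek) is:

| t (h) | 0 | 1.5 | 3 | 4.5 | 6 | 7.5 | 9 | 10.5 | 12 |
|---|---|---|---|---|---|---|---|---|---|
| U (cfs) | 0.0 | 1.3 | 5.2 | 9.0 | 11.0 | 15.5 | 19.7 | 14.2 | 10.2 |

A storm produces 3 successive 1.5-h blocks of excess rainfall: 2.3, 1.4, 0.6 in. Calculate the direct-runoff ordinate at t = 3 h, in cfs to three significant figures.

Q ≈ 13.8 cfs

By discrete convolution, Q_j = Σ (P_i / 1 in) · U_{j−i}.
At t = 3 h (j=2): Q = (2.3/1)·5.2 + (1.4/1)·1.3 + (0.6/1)·0.0 = 13.8 cfs.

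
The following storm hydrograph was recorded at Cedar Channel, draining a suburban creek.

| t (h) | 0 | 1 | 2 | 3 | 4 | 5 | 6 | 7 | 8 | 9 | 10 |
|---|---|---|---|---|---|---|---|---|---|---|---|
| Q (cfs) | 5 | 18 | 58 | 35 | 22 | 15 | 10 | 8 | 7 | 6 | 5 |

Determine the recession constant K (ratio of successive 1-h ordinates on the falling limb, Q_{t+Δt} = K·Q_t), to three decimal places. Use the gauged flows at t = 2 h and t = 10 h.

K ≈ 0.736

Using the recession-limb readings at t = 2 h and t = 10 h: Q falls from 58 to 5 cfs over 8 intervals.
K = (Q₂/Q₁)^(1/8) = (5/58)^(1/8) = 0.736.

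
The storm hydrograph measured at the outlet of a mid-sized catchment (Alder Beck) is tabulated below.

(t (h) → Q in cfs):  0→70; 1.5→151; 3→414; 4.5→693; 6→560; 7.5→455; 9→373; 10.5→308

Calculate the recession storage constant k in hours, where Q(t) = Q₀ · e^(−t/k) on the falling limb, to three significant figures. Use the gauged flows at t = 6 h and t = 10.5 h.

k ≈ 7.53 h

On the falling limb, Q drops from 560 to 308 cfs between t = 6 h and t = 10.5 h (Δt = 4.5 h).
k = −Δt / ln(Q₂/Q₁) = −4.5 / ln(308/560) = 7.53 h.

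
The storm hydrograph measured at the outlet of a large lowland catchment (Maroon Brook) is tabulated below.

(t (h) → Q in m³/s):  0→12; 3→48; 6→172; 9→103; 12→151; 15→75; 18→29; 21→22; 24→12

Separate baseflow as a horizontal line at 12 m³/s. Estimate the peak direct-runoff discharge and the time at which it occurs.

Q_p = 160.0 m³/s at t = 6 h

Subtracting baseflow gives direct-runoff ordinates: 0.0, 36.0, 160.0, 91.0, 139.0, 63.0, 17.0, 10.0, 0.0 m³/s.
The maximum is 160.0 m³/s, occurring at the reading for t = 6 h.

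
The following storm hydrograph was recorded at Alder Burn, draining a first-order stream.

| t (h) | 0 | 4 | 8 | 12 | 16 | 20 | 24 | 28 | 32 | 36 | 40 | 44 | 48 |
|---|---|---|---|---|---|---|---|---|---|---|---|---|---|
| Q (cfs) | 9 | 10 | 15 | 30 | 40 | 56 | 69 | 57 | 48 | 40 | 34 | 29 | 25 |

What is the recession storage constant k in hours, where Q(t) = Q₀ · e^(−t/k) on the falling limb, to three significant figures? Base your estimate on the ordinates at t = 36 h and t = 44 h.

k ≈ 24.9 h

On the falling limb, Q drops from 40 to 29 cfs between t = 36 h and t = 44 h (Δt = 8 h).
k = −Δt / ln(Q₂/Q₁) = −8 / ln(29/40) = 24.9 h.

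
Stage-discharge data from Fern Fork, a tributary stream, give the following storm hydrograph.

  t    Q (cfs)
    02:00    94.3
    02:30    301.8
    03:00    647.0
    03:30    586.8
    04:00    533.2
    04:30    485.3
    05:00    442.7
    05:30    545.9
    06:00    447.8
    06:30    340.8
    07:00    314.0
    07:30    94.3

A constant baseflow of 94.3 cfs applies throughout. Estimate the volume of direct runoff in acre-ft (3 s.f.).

V ≈ 153 acre-ft

Direct-runoff ordinates (Q − Q_b): 0.0, 207.5, 552.7, 492.5, 438.9, 391.0, 348.4, 451.6, 353.5, 246.5, 219.7, 0.0 cfs.
ΣQ_DR = 3702 cfs.
With Δt = 0.5 h = 1800 s, V = ΣQ_DR · Δt = 3702 × 1800 = 6.66 × 10^6 ft³ = 153 acre-ft.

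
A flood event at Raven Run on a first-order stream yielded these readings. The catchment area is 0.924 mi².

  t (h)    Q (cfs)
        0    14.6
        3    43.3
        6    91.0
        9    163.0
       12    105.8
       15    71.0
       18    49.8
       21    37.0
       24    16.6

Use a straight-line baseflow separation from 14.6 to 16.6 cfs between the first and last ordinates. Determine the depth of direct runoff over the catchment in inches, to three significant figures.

Direct runoff: 0.00, 28.45, 75.90, 147.65, 90.20, 55.15, 33.70, 20.65, 0.00 cfs; ΣQ_DR = 451.7 cfs.
V = ΣQ_DR · Δt = 451.7 × 10800 s = 4.878 × 10^6 ft³.
Over A = 0.924 mi², depth = V / A = 2.27 in.

d ≈ 2.27 in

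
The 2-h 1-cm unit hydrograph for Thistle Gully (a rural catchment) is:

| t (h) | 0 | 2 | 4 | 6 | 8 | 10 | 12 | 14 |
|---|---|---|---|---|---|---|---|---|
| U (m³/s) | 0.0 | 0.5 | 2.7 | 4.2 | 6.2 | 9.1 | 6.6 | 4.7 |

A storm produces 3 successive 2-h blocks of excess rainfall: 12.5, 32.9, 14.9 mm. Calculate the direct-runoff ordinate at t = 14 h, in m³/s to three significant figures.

By discrete convolution, Q_j = Σ (P_i / 10 mm) · U_{j−i}.
At t = 14 h (j=7): Q = (12.5/10)·4.7 + (32.9/10)·6.6 + (14.9/10)·9.1 = 41.1 m³/s.

Q ≈ 41.1 m³/s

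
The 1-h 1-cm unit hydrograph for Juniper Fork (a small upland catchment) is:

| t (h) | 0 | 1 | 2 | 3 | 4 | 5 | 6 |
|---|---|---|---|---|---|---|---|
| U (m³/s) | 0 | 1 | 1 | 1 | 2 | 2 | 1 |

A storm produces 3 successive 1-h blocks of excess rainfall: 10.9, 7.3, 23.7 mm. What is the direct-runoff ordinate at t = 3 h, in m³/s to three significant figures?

By discrete convolution, Q_j = Σ (P_i / 10 mm) · U_{j−i}.
At t = 3 h (j=3): Q = (10.9/10)·1 + (7.3/10)·1 + (23.7/10)·1 = 4.19 m³/s.

Q ≈ 4.19 m³/s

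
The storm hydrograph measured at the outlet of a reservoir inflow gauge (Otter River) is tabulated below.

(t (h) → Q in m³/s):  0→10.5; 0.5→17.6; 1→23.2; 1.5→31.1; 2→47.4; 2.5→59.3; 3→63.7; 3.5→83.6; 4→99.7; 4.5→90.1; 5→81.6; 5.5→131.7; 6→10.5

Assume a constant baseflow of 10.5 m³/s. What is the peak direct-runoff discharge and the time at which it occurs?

Q_p = 121.2 m³/s at t = 5.5 h

Subtracting baseflow gives direct-runoff ordinates: 0.0, 7.1, 12.7, 20.6, 36.9, 48.8, 53.2, 73.1, 89.2, 79.6, 71.1, 121.2, 0.0 m³/s.
The maximum is 121.2 m³/s, occurring at the reading for t = 5.5 h.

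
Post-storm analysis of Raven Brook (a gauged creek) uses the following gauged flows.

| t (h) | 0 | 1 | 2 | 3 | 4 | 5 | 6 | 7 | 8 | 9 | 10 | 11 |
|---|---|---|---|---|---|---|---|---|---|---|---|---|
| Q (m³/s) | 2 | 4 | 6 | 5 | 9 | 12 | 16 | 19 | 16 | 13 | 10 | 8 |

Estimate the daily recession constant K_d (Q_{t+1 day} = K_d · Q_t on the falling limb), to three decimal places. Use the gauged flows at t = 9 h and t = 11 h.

K_d ≈ 0.003

Between t = 9 h and t = 11 h the flow falls from 13 to 8 m³/s over 2×1 h = 2 h.
Per-interval ratio K = (8/13)^(1/2) = 0.7845; K_d = K^(24/1) = 0.003.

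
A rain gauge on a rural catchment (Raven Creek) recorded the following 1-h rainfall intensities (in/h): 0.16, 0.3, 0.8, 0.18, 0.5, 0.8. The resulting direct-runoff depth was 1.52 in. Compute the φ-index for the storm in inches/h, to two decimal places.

φ ≈ 0.22 in/h

Only the 4 blocks with intensity above φ contribute runoff: 0.3, 0.8, 0.5, 0.8 in/h.
Σ(I−φ)·Δt = d  ⇒  (0.3+0.8+0.5+0.8 − 4φ)·1 = 1.52
φ = (2.400 − 1.52/1) / 4 = 0.22 in/h.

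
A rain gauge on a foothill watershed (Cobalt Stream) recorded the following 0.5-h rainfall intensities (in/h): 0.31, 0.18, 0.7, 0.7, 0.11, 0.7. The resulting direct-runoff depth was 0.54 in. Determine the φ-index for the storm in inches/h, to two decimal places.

φ ≈ 0.34 in/h

Only the 3 blocks with intensity above φ contribute runoff: 0.7, 0.7, 0.7 in/h.
Σ(I−φ)·Δt = d  ⇒  (0.7+0.7+0.7 − 3φ)·0.5 = 0.54
φ = (2.100 − 0.54/0.5) / 3 = 0.34 in/h.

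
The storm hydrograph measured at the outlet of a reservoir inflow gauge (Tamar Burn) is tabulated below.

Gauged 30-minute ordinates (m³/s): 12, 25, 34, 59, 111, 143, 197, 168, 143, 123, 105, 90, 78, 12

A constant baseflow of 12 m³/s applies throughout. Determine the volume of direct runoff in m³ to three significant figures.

Direct-runoff ordinates (Q − Q_b): 0.0, 13.0, 22.0, 47.0, 99.0, 131.0, 185.0, 156.0, 131.0, 111.0, 93.0, 78.0, 66.0, 0.0 m³/s.
ΣQ_DR = 1132 m³/s.
With Δt = 0.5 h = 1800 s, V = ΣQ_DR · Δt = 1132 × 1800 = 2.04 × 10^6 m³.

V ≈ 2.04 × 10^6 m³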